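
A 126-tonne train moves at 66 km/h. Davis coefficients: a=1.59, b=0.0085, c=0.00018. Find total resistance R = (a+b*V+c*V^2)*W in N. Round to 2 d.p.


b*V = 0.0085 * 66 = 0.561
c*V^2 = 0.00018 * 4356 = 0.78408
R_per_t = 1.59 + 0.561 + 0.78408 = 2.93508 N/t
R_total = 2.93508 * 126 = 369.82 N

369.82


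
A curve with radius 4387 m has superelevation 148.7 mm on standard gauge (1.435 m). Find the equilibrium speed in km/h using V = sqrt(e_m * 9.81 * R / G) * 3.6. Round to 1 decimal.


Convert cant: e = 148.7 mm = 0.1487 m
V_ms = sqrt(0.1487 * 9.81 * 4387 / 1.435)
V_ms = sqrt(4459.597971) = 66.7802 m/s
V = 66.7802 * 3.6 = 240.4 km/h

240.4


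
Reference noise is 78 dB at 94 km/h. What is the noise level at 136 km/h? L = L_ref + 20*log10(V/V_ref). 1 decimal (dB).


V/V_ref = 136 / 94 = 1.446809
log10(1.446809) = 0.160411
20 * 0.160411 = 3.2082
L = 78 + 3.2082 = 81.2 dB

81.2


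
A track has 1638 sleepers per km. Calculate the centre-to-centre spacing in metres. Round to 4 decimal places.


Spacing = 1000 m / number of sleepers
Spacing = 1000 / 1638
Spacing = 0.6105 m

0.6105


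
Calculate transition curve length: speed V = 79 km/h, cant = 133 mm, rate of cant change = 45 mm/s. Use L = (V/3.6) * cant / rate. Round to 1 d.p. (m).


Convert speed: V = 79 / 3.6 = 21.9444 m/s
L = 21.9444 * 133 / 45
L = 2918.6111 / 45
L = 64.9 m

64.9


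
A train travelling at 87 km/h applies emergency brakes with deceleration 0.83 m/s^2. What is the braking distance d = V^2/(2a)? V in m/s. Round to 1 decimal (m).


Convert speed: V = 87 / 3.6 = 24.1667 m/s
V^2 = 584.0278
d = 584.0278 / (2 * 0.83)
d = 584.0278 / 1.66
d = 351.8 m

351.8


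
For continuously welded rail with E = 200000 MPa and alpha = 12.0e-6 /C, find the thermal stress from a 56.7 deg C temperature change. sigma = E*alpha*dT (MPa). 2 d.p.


sigma = E * alpha * dT
sigma = 200000 * 12.0e-6 * 56.7
sigma = 2.4 * 56.7
sigma = 136.08 MPa

136.08


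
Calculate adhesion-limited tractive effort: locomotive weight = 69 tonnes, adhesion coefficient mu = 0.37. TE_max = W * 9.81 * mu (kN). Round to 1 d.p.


TE_max = W * g * mu
TE_max = 69 * 9.81 * 0.37
TE_max = 676.89 * 0.37
TE_max = 250.4 kN

250.4


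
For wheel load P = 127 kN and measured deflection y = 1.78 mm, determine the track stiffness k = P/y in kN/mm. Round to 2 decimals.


Track stiffness k = P / y
k = 127 / 1.78
k = 71.35 kN/mm

71.35


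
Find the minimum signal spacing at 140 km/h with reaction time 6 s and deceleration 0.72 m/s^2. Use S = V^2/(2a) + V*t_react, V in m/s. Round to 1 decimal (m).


V = 140 / 3.6 = 38.8889 m/s
Braking distance = 38.8889^2 / (2*0.72) = 1050.2401 m
Sighting distance = 38.8889 * 6 = 233.3333 m
S = 1050.2401 + 233.3333 = 1283.6 m

1283.6


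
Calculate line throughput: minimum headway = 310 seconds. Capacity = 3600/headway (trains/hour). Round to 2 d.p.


Capacity = 3600 / headway
Capacity = 3600 / 310
Capacity = 11.61 trains/hour

11.61


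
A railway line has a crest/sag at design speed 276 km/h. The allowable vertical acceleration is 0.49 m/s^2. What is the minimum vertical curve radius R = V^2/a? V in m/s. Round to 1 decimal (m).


Convert speed: V = 276 / 3.6 = 76.6667 m/s
V^2 = 5877.7778 m^2/s^2
R_v = 5877.7778 / 0.49
R_v = 11995.5 m

11995.5


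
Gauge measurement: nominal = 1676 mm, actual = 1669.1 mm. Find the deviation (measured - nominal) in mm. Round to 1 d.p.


Deviation = measured - nominal
Deviation = 1669.1 - 1676
Deviation = -6.9 mm

-6.9


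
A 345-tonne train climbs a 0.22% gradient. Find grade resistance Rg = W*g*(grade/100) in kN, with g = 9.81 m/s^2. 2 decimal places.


Rg = W * 9.81 * grade / 100
Rg = 345 * 9.81 * 0.22 / 100
Rg = 3384.45 * 0.0022
Rg = 7.45 kN

7.45


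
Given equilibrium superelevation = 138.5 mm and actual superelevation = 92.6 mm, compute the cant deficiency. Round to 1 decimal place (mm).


Cant deficiency = equilibrium cant - actual cant
CD = 138.5 - 92.6
CD = 45.9 mm

45.9


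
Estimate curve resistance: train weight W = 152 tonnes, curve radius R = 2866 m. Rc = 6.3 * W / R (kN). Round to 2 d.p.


Rc = 6.3 * W / R
Rc = 6.3 * 152 / 2866
Rc = 957.6 / 2866
Rc = 0.33 kN

0.33


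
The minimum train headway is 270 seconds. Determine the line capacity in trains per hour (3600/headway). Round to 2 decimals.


Capacity = 3600 / headway
Capacity = 3600 / 270
Capacity = 13.33 trains/hour

13.33


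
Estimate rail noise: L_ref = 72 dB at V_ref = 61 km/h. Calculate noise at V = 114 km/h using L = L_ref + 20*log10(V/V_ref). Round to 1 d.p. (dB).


V/V_ref = 114 / 61 = 1.868852
log10(1.868852) = 0.271575
20 * 0.271575 = 5.4315
L = 72 + 5.4315 = 77.4 dB

77.4


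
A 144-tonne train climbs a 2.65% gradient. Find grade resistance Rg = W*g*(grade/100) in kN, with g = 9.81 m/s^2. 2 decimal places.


Rg = W * 9.81 * grade / 100
Rg = 144 * 9.81 * 2.65 / 100
Rg = 1412.64 * 0.0265
Rg = 37.43 kN

37.43


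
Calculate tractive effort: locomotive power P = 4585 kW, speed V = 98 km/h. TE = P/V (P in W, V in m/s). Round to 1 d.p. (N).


Convert: P = 4585 kW = 4585000 W
V = 98 / 3.6 = 27.2222 m/s
TE = 4585000 / 27.2222
TE = 168428.6 N

168428.6


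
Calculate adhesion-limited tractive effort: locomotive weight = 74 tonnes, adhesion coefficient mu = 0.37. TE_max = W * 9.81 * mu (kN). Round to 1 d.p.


TE_max = W * g * mu
TE_max = 74 * 9.81 * 0.37
TE_max = 725.94 * 0.37
TE_max = 268.6 kN

268.6


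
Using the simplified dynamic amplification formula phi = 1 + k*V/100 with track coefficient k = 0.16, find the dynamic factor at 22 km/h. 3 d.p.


phi = 1 + k * V / 100
phi = 1 + 0.16 * 22 / 100
phi = 1 + 0.0352
phi = 1.035

1.035


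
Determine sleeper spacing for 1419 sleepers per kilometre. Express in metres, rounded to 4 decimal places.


Spacing = 1000 m / number of sleepers
Spacing = 1000 / 1419
Spacing = 0.7047 m

0.7047


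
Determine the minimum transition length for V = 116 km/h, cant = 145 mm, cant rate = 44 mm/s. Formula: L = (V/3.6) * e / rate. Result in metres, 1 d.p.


Convert speed: V = 116 / 3.6 = 32.2222 m/s
L = 32.2222 * 145 / 44
L = 4672.2222 / 44
L = 106.2 m

106.2


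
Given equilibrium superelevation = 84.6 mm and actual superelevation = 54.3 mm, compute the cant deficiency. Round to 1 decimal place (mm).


Cant deficiency = equilibrium cant - actual cant
CD = 84.6 - 54.3
CD = 30.3 mm

30.3


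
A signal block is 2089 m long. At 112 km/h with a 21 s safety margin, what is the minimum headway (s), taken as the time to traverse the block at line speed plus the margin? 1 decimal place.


V = 112 / 3.6 = 31.1111 m/s
Block traversal time = 2089 / 31.1111 = 67.1464 s
Headway = 67.1464 + 21
Headway = 88.1 s

88.1


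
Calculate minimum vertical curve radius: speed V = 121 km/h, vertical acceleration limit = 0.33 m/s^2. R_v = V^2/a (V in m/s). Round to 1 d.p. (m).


Convert speed: V = 121 / 3.6 = 33.6111 m/s
V^2 = 1129.7068 m^2/s^2
R_v = 1129.7068 / 0.33
R_v = 3423.4 m

3423.4


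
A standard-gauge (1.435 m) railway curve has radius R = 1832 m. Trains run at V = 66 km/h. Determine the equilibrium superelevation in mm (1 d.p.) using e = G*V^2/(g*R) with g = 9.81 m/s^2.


Convert speed: V = 66 / 3.6 = 18.3333 m/s
Apply formula: e = 1.435 * 18.3333^2 / (9.81 * 1832)
e = 1.435 * 336.1111 / 17971.92
e = 0.026837 m = 26.8 mm

26.8


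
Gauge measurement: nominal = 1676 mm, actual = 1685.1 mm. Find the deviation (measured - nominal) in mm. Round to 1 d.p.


Deviation = measured - nominal
Deviation = 1685.1 - 1676
Deviation = 9.1 mm

9.1


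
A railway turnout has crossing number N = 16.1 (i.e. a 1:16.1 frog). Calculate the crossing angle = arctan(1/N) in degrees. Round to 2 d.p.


1/N = 1/16.1 = 0.062112
angle = arctan(0.062112) = 0.062032 rad
angle = 0.062032 * 180/pi = 3.55 degrees

3.55


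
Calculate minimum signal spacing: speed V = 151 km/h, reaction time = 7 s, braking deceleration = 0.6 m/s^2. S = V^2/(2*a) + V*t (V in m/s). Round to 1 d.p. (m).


V = 151 / 3.6 = 41.9444 m/s
Braking distance = 41.9444^2 / (2*0.6) = 1466.1137 m
Sighting distance = 41.9444 * 7 = 293.6111 m
S = 1466.1137 + 293.6111 = 1759.7 m

1759.7


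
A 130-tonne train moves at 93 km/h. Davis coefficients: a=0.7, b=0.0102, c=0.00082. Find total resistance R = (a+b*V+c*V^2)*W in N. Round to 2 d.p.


b*V = 0.0102 * 93 = 0.9486
c*V^2 = 0.00082 * 8649 = 7.09218
R_per_t = 0.7 + 0.9486 + 7.09218 = 8.74078 N/t
R_total = 8.74078 * 130 = 1136.30 N

1136.30


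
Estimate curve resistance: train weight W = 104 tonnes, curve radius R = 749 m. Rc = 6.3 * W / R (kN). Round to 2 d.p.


Rc = 6.3 * W / R
Rc = 6.3 * 104 / 749
Rc = 655.2 / 749
Rc = 0.87 kN

0.87


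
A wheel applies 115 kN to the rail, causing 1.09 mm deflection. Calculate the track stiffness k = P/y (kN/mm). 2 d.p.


Track stiffness k = P / y
k = 115 / 1.09
k = 105.50 kN/mm

105.50


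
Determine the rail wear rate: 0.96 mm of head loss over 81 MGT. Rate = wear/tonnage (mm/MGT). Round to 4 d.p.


Wear rate = total wear / cumulative tonnage
Rate = 0.96 / 81
Rate = 0.0119 mm/MGT

0.0119


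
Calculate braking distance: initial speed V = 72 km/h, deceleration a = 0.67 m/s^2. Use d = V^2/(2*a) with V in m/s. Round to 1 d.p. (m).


Convert speed: V = 72 / 3.6 = 20.0 m/s
V^2 = 400.0
d = 400.0 / (2 * 0.67)
d = 400.0 / 1.34
d = 298.5 m

298.5


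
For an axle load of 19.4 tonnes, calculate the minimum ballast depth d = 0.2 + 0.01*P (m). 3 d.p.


d = 0.2 + 0.01 * 19.4
d = 0.2 + 0.194
d = 0.394 m

0.394


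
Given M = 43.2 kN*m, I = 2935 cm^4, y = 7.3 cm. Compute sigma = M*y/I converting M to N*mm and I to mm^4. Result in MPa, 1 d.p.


Convert units:
M = 43.2 kN*m = 43200000 N*mm
y = 7.3 cm = 73 mm
I = 2935 cm^4 = 29350000 mm^4
sigma = 43200000 * 73 / 29350000
sigma = 107.4 MPa

107.4


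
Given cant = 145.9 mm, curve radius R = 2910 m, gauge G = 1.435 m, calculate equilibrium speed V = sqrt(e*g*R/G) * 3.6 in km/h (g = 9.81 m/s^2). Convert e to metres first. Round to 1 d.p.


Convert cant: e = 145.9 mm = 0.1459 m
V_ms = sqrt(0.1459 * 9.81 * 2910 / 1.435)
V_ms = sqrt(2902.454279) = 53.8744 m/s
V = 53.8744 * 3.6 = 193.9 km/h

193.9


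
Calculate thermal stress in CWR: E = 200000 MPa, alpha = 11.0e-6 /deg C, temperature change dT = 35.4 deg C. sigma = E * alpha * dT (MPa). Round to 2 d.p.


sigma = E * alpha * dT
sigma = 200000 * 11.0e-6 * 35.4
sigma = 2.2 * 35.4
sigma = 77.88 MPa

77.88


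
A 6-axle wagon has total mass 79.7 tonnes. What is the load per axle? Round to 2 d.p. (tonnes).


Load per axle = total weight / number of axles
Load = 79.7 / 6
Load = 13.28 tonnes

13.28


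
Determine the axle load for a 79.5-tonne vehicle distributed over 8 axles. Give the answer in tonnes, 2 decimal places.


Load per axle = total weight / number of axles
Load = 79.5 / 8
Load = 9.94 tonnes

9.94


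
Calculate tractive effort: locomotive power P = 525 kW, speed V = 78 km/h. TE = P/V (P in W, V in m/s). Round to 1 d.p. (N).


Convert: P = 525 kW = 525000 W
V = 78 / 3.6 = 21.6667 m/s
TE = 525000 / 21.6667
TE = 24230.8 N

24230.8


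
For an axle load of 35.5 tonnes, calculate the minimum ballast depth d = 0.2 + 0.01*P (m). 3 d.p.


d = 0.2 + 0.01 * 35.5
d = 0.2 + 0.355
d = 0.555 m

0.555


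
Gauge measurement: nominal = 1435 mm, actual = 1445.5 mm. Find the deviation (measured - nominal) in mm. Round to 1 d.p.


Deviation = measured - nominal
Deviation = 1445.5 - 1435
Deviation = 10.5 mm

10.5


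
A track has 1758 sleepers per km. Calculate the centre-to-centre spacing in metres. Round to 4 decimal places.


Spacing = 1000 m / number of sleepers
Spacing = 1000 / 1758
Spacing = 0.5688 m

0.5688


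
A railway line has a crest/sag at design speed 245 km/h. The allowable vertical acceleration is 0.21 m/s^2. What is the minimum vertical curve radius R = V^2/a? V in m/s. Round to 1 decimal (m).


Convert speed: V = 245 / 3.6 = 68.0556 m/s
V^2 = 4631.5586 m^2/s^2
R_v = 4631.5586 / 0.21
R_v = 22055.0 m

22055.0


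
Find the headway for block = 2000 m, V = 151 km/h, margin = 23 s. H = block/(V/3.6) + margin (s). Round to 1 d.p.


V = 151 / 3.6 = 41.9444 m/s
Block traversal time = 2000 / 41.9444 = 47.6821 s
Headway = 47.6821 + 23
Headway = 70.7 s

70.7


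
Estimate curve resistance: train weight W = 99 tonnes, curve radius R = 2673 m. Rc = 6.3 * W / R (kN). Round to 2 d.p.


Rc = 6.3 * W / R
Rc = 6.3 * 99 / 2673
Rc = 623.7 / 2673
Rc = 0.23 kN

0.23


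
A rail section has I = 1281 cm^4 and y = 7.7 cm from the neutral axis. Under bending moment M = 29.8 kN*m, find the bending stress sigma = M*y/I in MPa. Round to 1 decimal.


Convert units:
M = 29.8 kN*m = 29800000 N*mm
y = 7.7 cm = 77 mm
I = 1281 cm^4 = 12810000 mm^4
sigma = 29800000 * 77 / 12810000
sigma = 179.1 MPa

179.1


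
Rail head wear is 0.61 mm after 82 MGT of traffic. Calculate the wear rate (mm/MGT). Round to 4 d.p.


Wear rate = total wear / cumulative tonnage
Rate = 0.61 / 82
Rate = 0.0074 mm/MGT

0.0074


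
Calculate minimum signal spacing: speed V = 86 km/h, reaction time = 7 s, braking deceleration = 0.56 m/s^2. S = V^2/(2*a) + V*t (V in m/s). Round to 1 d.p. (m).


V = 86 / 3.6 = 23.8889 m/s
Braking distance = 23.8889^2 / (2*0.56) = 509.5348 m
Sighting distance = 23.8889 * 7 = 167.2222 m
S = 509.5348 + 167.2222 = 676.8 m

676.8


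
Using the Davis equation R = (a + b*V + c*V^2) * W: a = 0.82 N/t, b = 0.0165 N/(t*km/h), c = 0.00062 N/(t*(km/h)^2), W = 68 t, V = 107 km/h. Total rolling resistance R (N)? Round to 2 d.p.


b*V = 0.0165 * 107 = 1.7655
c*V^2 = 0.00062 * 11449 = 7.09838
R_per_t = 0.82 + 1.7655 + 7.09838 = 9.68388 N/t
R_total = 9.68388 * 68 = 658.50 N

658.50


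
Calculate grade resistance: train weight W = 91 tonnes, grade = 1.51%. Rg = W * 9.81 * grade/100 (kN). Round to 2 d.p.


Rg = W * 9.81 * grade / 100
Rg = 91 * 9.81 * 1.51 / 100
Rg = 892.71 * 0.0151
Rg = 13.48 kN

13.48


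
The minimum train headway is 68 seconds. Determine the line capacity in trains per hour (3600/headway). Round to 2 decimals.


Capacity = 3600 / headway
Capacity = 3600 / 68
Capacity = 52.94 trains/hour

52.94


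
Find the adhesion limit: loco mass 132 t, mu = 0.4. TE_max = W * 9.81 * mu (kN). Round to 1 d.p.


TE_max = W * g * mu
TE_max = 132 * 9.81 * 0.4
TE_max = 1294.92 * 0.4
TE_max = 518.0 kN

518.0


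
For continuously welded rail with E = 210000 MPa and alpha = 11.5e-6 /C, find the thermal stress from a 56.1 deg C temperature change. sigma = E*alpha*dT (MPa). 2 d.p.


sigma = E * alpha * dT
sigma = 210000 * 11.5e-6 * 56.1
sigma = 2.415 * 56.1
sigma = 135.48 MPa

135.48


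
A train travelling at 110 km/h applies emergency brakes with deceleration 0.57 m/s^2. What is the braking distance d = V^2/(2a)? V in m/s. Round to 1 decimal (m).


Convert speed: V = 110 / 3.6 = 30.5556 m/s
V^2 = 933.642
d = 933.642 / (2 * 0.57)
d = 933.642 / 1.14
d = 819.0 m

819.0


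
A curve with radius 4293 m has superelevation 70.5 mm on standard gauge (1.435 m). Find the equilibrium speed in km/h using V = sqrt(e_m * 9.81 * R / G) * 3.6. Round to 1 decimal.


Convert cant: e = 70.5 mm = 0.0705 m
V_ms = sqrt(0.0705 * 9.81 * 4293 / 1.435)
V_ms = sqrt(2069.031544) = 45.4866 m/s
V = 45.4866 * 3.6 = 163.8 km/h

163.8


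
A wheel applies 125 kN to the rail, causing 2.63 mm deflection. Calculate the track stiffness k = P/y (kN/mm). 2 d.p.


Track stiffness k = P / y
k = 125 / 2.63
k = 47.53 kN/mm

47.53


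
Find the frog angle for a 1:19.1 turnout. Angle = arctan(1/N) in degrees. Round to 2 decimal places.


1/N = 1/19.1 = 0.052356
angle = arctan(0.052356) = 0.052308 rad
angle = 0.052308 * 180/pi = 3.00 degrees

3.00


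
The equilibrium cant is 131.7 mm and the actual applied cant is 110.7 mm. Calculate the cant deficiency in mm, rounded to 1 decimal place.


Cant deficiency = equilibrium cant - actual cant
CD = 131.7 - 110.7
CD = 21.0 mm

21.0


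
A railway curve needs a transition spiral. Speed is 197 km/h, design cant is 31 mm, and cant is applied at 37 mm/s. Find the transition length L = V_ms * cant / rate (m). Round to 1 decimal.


Convert speed: V = 197 / 3.6 = 54.7222 m/s
L = 54.7222 * 31 / 37
L = 1696.3889 / 37
L = 45.8 m

45.8


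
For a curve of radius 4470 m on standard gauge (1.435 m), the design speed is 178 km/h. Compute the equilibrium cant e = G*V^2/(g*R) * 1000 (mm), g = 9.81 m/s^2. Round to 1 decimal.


Convert speed: V = 178 / 3.6 = 49.4444 m/s
Apply formula: e = 1.435 * 49.4444^2 / (9.81 * 4470)
e = 1.435 * 2444.7531 / 43850.7
e = 0.080004 m = 80.0 mm

80.0


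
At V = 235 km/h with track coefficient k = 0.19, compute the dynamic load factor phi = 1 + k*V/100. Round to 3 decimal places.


phi = 1 + k * V / 100
phi = 1 + 0.19 * 235 / 100
phi = 1 + 0.4465
phi = 1.447

1.447


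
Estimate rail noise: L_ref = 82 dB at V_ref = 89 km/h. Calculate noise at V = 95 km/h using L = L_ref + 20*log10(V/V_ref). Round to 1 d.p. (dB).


V/V_ref = 95 / 89 = 1.067416
log10(1.067416) = 0.028334
20 * 0.028334 = 0.5667
L = 82 + 0.5667 = 82.6 dB

82.6


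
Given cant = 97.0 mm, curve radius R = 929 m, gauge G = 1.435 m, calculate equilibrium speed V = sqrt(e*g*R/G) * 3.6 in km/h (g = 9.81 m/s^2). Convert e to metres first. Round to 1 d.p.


Convert cant: e = 97.0 mm = 0.0970 m
V_ms = sqrt(0.0970 * 9.81 * 929 / 1.435)
V_ms = sqrt(616.033819) = 24.82 m/s
V = 24.82 * 3.6 = 89.4 km/h

89.4


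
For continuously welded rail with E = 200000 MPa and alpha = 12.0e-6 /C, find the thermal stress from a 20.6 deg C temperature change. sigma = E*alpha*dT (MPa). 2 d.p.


sigma = E * alpha * dT
sigma = 200000 * 12.0e-6 * 20.6
sigma = 2.4 * 20.6
sigma = 49.44 MPa

49.44


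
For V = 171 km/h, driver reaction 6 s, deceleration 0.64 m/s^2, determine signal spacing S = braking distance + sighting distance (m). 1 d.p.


V = 171 / 3.6 = 47.5 m/s
Braking distance = 47.5^2 / (2*0.64) = 1762.6953 m
Sighting distance = 47.5 * 6 = 285.0 m
S = 1762.6953 + 285.0 = 2047.7 m

2047.7


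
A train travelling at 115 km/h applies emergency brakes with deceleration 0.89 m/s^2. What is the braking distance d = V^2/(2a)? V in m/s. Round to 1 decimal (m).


Convert speed: V = 115 / 3.6 = 31.9444 m/s
V^2 = 1020.4475
d = 1020.4475 / (2 * 0.89)
d = 1020.4475 / 1.78
d = 573.3 m

573.3


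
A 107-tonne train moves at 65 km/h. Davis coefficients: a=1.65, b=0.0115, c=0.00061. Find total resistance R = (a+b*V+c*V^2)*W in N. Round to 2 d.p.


b*V = 0.0115 * 65 = 0.7475
c*V^2 = 0.00061 * 4225 = 2.57725
R_per_t = 1.65 + 0.7475 + 2.57725 = 4.97475 N/t
R_total = 4.97475 * 107 = 532.30 N

532.30


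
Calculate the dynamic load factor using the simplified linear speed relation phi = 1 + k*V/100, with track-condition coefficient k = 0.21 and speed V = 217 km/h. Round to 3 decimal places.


phi = 1 + k * V / 100
phi = 1 + 0.21 * 217 / 100
phi = 1 + 0.4557
phi = 1.456

1.456


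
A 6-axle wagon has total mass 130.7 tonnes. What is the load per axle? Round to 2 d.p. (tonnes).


Load per axle = total weight / number of axles
Load = 130.7 / 6
Load = 21.78 tonnes

21.78


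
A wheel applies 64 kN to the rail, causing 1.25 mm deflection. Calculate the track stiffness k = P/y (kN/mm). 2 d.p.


Track stiffness k = P / y
k = 64 / 1.25
k = 51.20 kN/mm

51.20


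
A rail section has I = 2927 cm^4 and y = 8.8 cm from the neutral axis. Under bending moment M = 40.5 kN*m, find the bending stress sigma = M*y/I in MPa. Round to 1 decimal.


Convert units:
M = 40.5 kN*m = 40500000 N*mm
y = 8.8 cm = 88 mm
I = 2927 cm^4 = 29270000 mm^4
sigma = 40500000 * 88 / 29270000
sigma = 121.8 MPa

121.8


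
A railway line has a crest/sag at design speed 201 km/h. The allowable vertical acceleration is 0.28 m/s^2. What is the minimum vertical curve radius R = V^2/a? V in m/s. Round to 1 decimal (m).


Convert speed: V = 201 / 3.6 = 55.8333 m/s
V^2 = 3117.3611 m^2/s^2
R_v = 3117.3611 / 0.28
R_v = 11133.4 m

11133.4


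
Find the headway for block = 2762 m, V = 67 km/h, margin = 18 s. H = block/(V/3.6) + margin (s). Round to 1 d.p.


V = 67 / 3.6 = 18.6111 m/s
Block traversal time = 2762 / 18.6111 = 148.406 s
Headway = 148.406 + 18
Headway = 166.4 s

166.4


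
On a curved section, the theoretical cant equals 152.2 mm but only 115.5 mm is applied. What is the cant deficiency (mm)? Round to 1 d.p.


Cant deficiency = equilibrium cant - actual cant
CD = 152.2 - 115.5
CD = 36.7 mm

36.7


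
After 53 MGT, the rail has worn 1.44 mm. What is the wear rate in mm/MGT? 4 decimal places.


Wear rate = total wear / cumulative tonnage
Rate = 1.44 / 53
Rate = 0.0272 mm/MGT

0.0272


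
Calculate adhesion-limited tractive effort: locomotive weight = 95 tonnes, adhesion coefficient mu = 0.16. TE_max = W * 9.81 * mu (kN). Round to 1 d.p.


TE_max = W * g * mu
TE_max = 95 * 9.81 * 0.16
TE_max = 931.95 * 0.16
TE_max = 149.1 kN

149.1


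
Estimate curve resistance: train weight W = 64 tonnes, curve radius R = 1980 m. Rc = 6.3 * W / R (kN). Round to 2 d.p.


Rc = 6.3 * W / R
Rc = 6.3 * 64 / 1980
Rc = 403.2 / 1980
Rc = 0.20 kN

0.20


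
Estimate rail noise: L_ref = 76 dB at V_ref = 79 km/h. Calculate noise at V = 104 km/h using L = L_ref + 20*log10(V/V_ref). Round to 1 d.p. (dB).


V/V_ref = 104 / 79 = 1.316456
log10(1.316456) = 0.119406
20 * 0.119406 = 2.3881
L = 76 + 2.3881 = 78.4 dB

78.4


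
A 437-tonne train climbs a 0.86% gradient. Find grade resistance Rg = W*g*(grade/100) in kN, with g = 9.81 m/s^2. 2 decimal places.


Rg = W * 9.81 * grade / 100
Rg = 437 * 9.81 * 0.86 / 100
Rg = 4286.97 * 0.0086
Rg = 36.87 kN

36.87


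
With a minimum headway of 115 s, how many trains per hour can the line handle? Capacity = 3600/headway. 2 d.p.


Capacity = 3600 / headway
Capacity = 3600 / 115
Capacity = 31.30 trains/hour

31.30


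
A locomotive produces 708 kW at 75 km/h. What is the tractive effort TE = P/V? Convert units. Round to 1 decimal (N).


Convert: P = 708 kW = 708000 W
V = 75 / 3.6 = 20.8333 m/s
TE = 708000 / 20.8333
TE = 33984.0 N

33984.0


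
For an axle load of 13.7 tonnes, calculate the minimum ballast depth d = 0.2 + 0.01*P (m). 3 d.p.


d = 0.2 + 0.01 * 13.7
d = 0.2 + 0.137
d = 0.337 m

0.337


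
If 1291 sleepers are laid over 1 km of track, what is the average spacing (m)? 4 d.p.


Spacing = 1000 m / number of sleepers
Spacing = 1000 / 1291
Spacing = 0.7746 m

0.7746


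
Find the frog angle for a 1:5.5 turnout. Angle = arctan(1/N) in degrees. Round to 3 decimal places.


1/N = 1/5.5 = 0.181818
angle = arctan(0.181818) = 0.179853 rad
angle = 0.179853 * 180/pi = 10.305 degrees

10.305


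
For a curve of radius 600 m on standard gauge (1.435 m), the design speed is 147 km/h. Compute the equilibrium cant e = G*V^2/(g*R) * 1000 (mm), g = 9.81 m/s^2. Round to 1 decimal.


Convert speed: V = 147 / 3.6 = 40.8333 m/s
Apply formula: e = 1.435 * 40.8333^2 / (9.81 * 600)
e = 1.435 * 1667.3611 / 5886.0
e = 0.406501 m = 406.5 mm

406.5


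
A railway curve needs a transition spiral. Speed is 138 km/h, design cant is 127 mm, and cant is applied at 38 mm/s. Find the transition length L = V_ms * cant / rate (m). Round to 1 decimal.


Convert speed: V = 138 / 3.6 = 38.3333 m/s
L = 38.3333 * 127 / 38
L = 4868.3333 / 38
L = 128.1 m

128.1


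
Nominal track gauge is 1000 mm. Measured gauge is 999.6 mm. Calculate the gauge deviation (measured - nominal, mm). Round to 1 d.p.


Deviation = measured - nominal
Deviation = 999.6 - 1000
Deviation = -0.4 mm

-0.4


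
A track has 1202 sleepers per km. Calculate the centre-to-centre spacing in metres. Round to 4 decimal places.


Spacing = 1000 m / number of sleepers
Spacing = 1000 / 1202
Spacing = 0.8319 m

0.8319


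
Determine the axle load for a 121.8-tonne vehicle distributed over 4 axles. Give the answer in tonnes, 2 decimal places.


Load per axle = total weight / number of axles
Load = 121.8 / 4
Load = 30.45 tonnes

30.45


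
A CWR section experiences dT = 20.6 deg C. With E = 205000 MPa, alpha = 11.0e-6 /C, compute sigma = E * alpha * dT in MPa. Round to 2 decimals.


sigma = E * alpha * dT
sigma = 205000 * 11.0e-6 * 20.6
sigma = 2.255 * 20.6
sigma = 46.45 MPa

46.45


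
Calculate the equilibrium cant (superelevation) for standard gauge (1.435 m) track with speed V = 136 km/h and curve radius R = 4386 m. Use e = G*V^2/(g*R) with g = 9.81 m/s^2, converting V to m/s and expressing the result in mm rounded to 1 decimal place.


Convert speed: V = 136 / 3.6 = 37.7778 m/s
Apply formula: e = 1.435 * 37.7778^2 / (9.81 * 4386)
e = 1.435 * 1427.1605 / 43026.66
e = 0.047598 m = 47.6 mm

47.6


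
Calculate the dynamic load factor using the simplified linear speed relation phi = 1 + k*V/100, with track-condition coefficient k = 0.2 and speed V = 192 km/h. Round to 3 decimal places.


phi = 1 + k * V / 100
phi = 1 + 0.2 * 192 / 100
phi = 1 + 0.384
phi = 1.384

1.384


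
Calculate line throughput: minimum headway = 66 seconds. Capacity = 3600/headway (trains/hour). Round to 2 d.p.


Capacity = 3600 / headway
Capacity = 3600 / 66
Capacity = 54.55 trains/hour

54.55


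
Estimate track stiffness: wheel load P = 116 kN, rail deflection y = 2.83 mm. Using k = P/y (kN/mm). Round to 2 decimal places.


Track stiffness k = P / y
k = 116 / 2.83
k = 40.99 kN/mm

40.99


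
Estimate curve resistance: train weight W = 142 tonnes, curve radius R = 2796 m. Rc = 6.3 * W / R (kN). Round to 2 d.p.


Rc = 6.3 * W / R
Rc = 6.3 * 142 / 2796
Rc = 894.6 / 2796
Rc = 0.32 kN

0.32


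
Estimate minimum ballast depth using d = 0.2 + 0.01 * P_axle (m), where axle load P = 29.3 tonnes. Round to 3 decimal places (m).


d = 0.2 + 0.01 * 29.3
d = 0.2 + 0.293
d = 0.493 m

0.493


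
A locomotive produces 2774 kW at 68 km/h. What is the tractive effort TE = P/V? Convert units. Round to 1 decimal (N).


Convert: P = 2774 kW = 2774000 W
V = 68 / 3.6 = 18.8889 m/s
TE = 2774000 / 18.8889
TE = 146858.8 N

146858.8


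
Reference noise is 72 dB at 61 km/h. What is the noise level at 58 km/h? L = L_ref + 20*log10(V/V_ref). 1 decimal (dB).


V/V_ref = 58 / 61 = 0.95082
log10(0.95082) = -0.021902
20 * -0.021902 = -0.438
L = 72 + -0.438 = 71.6 dB

71.6


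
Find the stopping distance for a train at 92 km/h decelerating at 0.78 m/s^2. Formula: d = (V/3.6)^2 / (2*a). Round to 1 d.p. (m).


Convert speed: V = 92 / 3.6 = 25.5556 m/s
V^2 = 653.0864
d = 653.0864 / (2 * 0.78)
d = 653.0864 / 1.56
d = 418.6 m

418.6


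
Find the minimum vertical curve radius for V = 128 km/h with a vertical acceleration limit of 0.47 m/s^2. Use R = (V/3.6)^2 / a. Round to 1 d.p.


Convert speed: V = 128 / 3.6 = 35.5556 m/s
V^2 = 1264.1975 m^2/s^2
R_v = 1264.1975 / 0.47
R_v = 2689.8 m

2689.8


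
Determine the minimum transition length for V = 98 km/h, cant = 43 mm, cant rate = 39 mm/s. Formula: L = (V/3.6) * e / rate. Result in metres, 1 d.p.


Convert speed: V = 98 / 3.6 = 27.2222 m/s
L = 27.2222 * 43 / 39
L = 1170.5556 / 39
L = 30.0 m

30.0


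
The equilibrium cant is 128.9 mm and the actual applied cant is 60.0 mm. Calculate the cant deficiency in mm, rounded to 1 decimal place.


Cant deficiency = equilibrium cant - actual cant
CD = 128.9 - 60.0
CD = 68.9 mm

68.9


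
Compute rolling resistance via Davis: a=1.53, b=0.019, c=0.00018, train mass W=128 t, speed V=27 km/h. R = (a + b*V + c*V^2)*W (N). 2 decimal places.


b*V = 0.019 * 27 = 0.513
c*V^2 = 0.00018 * 729 = 0.13122
R_per_t = 1.53 + 0.513 + 0.13122 = 2.17422 N/t
R_total = 2.17422 * 128 = 278.30 N

278.30


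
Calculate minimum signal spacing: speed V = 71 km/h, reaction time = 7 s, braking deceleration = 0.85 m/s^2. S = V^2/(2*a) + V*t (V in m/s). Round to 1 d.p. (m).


V = 71 / 3.6 = 19.7222 m/s
Braking distance = 19.7222^2 / (2*0.85) = 228.8036 m
Sighting distance = 19.7222 * 7 = 138.0556 m
S = 228.8036 + 138.0556 = 366.9 m

366.9


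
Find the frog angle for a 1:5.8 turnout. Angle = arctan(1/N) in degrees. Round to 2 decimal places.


1/N = 1/5.8 = 0.172414
angle = arctan(0.172414) = 0.170735 rad
angle = 0.170735 * 180/pi = 9.78 degrees

9.78


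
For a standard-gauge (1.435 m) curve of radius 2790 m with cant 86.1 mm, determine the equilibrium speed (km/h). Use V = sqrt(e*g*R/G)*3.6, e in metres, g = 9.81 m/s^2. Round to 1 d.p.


Convert cant: e = 86.1 mm = 0.0861 m
V_ms = sqrt(0.0861 * 9.81 * 2790 / 1.435)
V_ms = sqrt(1642.194) = 40.524 m/s
V = 40.524 * 3.6 = 145.9 km/h

145.9


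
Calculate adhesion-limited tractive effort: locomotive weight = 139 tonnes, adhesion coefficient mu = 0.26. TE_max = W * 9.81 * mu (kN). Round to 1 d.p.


TE_max = W * g * mu
TE_max = 139 * 9.81 * 0.26
TE_max = 1363.59 * 0.26
TE_max = 354.5 kN

354.5


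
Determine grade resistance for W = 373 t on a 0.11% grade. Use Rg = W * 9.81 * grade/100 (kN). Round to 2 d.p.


Rg = W * 9.81 * grade / 100
Rg = 373 * 9.81 * 0.11 / 100
Rg = 3659.13 * 0.0011
Rg = 4.03 kN

4.03


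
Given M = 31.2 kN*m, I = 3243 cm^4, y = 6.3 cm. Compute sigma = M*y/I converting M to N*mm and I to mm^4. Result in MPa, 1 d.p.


Convert units:
M = 31.2 kN*m = 31200000 N*mm
y = 6.3 cm = 63 mm
I = 3243 cm^4 = 32430000 mm^4
sigma = 31200000 * 63 / 32430000
sigma = 60.6 MPa

60.6


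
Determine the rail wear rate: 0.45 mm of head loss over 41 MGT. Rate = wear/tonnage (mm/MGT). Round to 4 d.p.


Wear rate = total wear / cumulative tonnage
Rate = 0.45 / 41
Rate = 0.0110 mm/MGT

0.0110


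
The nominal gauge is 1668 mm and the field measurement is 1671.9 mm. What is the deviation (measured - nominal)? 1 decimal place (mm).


Deviation = measured - nominal
Deviation = 1671.9 - 1668
Deviation = 3.9 mm

3.9


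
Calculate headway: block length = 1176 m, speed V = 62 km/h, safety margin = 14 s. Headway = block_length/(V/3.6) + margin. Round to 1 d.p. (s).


V = 62 / 3.6 = 17.2222 m/s
Block traversal time = 1176 / 17.2222 = 68.2839 s
Headway = 68.2839 + 14
Headway = 82.3 s

82.3


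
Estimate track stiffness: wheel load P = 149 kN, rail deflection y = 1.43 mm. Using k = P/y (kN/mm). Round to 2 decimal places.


Track stiffness k = P / y
k = 149 / 1.43
k = 104.20 kN/mm

104.20


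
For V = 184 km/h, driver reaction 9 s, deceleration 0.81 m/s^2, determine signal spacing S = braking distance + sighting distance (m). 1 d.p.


V = 184 / 3.6 = 51.1111 m/s
Braking distance = 51.1111^2 / (2*0.81) = 1612.5591 m
Sighting distance = 51.1111 * 9 = 460.0 m
S = 1612.5591 + 460.0 = 2072.6 m

2072.6


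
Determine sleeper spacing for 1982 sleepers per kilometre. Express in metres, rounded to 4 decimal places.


Spacing = 1000 m / number of sleepers
Spacing = 1000 / 1982
Spacing = 0.5045 m

0.5045


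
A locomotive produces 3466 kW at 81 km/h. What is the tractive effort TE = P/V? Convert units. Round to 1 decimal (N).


Convert: P = 3466 kW = 3466000 W
V = 81 / 3.6 = 22.5 m/s
TE = 3466000 / 22.5
TE = 154044.4 N

154044.4


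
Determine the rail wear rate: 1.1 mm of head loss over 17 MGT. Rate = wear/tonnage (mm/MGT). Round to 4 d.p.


Wear rate = total wear / cumulative tonnage
Rate = 1.1 / 17
Rate = 0.0647 mm/MGT

0.0647


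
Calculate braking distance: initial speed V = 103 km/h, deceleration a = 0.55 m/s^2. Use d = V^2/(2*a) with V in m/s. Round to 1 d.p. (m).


Convert speed: V = 103 / 3.6 = 28.6111 m/s
V^2 = 818.5957
d = 818.5957 / (2 * 0.55)
d = 818.5957 / 1.1
d = 744.2 m

744.2


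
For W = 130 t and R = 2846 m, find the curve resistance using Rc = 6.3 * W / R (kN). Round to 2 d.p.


Rc = 6.3 * W / R
Rc = 6.3 * 130 / 2846
Rc = 819.0 / 2846
Rc = 0.29 kN

0.29


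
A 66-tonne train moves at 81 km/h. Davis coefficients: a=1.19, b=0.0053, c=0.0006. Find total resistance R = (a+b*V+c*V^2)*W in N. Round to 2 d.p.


b*V = 0.0053 * 81 = 0.4293
c*V^2 = 0.0006 * 6561 = 3.9366
R_per_t = 1.19 + 0.4293 + 3.9366 = 5.5559 N/t
R_total = 5.5559 * 66 = 366.69 N

366.69


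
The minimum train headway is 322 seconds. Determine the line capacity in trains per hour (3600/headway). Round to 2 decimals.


Capacity = 3600 / headway
Capacity = 3600 / 322
Capacity = 11.18 trains/hour

11.18


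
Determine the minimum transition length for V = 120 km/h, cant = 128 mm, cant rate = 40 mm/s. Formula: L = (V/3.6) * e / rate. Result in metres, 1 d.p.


Convert speed: V = 120 / 3.6 = 33.3333 m/s
L = 33.3333 * 128 / 40
L = 4266.6667 / 40
L = 106.7 m

106.7


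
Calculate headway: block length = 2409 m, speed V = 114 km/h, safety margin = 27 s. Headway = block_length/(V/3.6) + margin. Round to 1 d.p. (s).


V = 114 / 3.6 = 31.6667 m/s
Block traversal time = 2409 / 31.6667 = 76.0737 s
Headway = 76.0737 + 27
Headway = 103.1 s

103.1


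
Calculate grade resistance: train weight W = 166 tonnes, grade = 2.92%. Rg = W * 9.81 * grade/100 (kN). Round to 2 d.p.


Rg = W * 9.81 * grade / 100
Rg = 166 * 9.81 * 2.92 / 100
Rg = 1628.46 * 0.0292
Rg = 47.55 kN

47.55


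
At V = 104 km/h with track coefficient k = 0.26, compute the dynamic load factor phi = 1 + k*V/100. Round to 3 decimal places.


phi = 1 + k * V / 100
phi = 1 + 0.26 * 104 / 100
phi = 1 + 0.2704
phi = 1.270

1.270


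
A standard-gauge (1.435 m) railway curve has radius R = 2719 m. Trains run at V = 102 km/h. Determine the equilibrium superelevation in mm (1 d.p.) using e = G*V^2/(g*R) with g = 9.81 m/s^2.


Convert speed: V = 102 / 3.6 = 28.3333 m/s
Apply formula: e = 1.435 * 28.3333^2 / (9.81 * 2719)
e = 1.435 * 802.7778 / 26673.39
e = 0.043189 m = 43.2 mm

43.2


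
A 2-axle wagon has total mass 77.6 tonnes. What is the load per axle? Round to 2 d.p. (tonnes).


Load per axle = total weight / number of axles
Load = 77.6 / 2
Load = 38.80 tonnes

38.80


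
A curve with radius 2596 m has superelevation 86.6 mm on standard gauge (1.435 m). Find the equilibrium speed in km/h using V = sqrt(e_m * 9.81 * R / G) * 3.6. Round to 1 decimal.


Convert cant: e = 86.6 mm = 0.0866 m
V_ms = sqrt(0.0866 * 9.81 * 2596 / 1.435)
V_ms = sqrt(1536.879036) = 39.203 m/s
V = 39.203 * 3.6 = 141.1 km/h

141.1


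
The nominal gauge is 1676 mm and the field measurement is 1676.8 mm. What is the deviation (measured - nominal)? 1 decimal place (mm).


Deviation = measured - nominal
Deviation = 1676.8 - 1676
Deviation = 0.8 mm

0.8


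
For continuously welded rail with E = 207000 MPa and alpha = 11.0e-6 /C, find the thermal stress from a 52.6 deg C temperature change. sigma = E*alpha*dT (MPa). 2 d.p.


sigma = E * alpha * dT
sigma = 207000 * 11.0e-6 * 52.6
sigma = 2.277 * 52.6
sigma = 119.77 MPa

119.77


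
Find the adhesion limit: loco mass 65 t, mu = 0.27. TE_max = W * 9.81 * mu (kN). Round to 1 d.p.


TE_max = W * g * mu
TE_max = 65 * 9.81 * 0.27
TE_max = 637.65 * 0.27
TE_max = 172.2 kN

172.2


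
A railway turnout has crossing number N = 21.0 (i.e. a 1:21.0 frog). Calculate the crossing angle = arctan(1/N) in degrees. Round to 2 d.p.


1/N = 1/21.0 = 0.047619
angle = arctan(0.047619) = 0.047583 rad
angle = 0.047583 * 180/pi = 2.73 degrees

2.73


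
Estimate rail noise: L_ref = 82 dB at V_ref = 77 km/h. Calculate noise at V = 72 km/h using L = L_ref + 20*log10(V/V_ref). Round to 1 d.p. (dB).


V/V_ref = 72 / 77 = 0.935065
log10(0.935065) = -0.029158
20 * -0.029158 = -0.5832
L = 82 + -0.5832 = 81.4 dB

81.4


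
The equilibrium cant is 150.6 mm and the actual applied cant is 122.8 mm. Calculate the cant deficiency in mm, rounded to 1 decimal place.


Cant deficiency = equilibrium cant - actual cant
CD = 150.6 - 122.8
CD = 27.8 mm

27.8


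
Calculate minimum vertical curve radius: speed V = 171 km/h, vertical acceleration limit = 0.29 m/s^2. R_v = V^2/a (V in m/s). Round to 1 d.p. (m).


Convert speed: V = 171 / 3.6 = 47.5 m/s
V^2 = 2256.25 m^2/s^2
R_v = 2256.25 / 0.29
R_v = 7780.2 m

7780.2


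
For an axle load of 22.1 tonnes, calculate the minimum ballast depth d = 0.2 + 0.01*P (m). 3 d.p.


d = 0.2 + 0.01 * 22.1
d = 0.2 + 0.221
d = 0.421 m

0.421


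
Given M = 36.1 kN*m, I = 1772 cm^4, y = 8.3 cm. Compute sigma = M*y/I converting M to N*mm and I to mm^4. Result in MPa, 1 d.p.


Convert units:
M = 36.1 kN*m = 36100000 N*mm
y = 8.3 cm = 83 mm
I = 1772 cm^4 = 17720000 mm^4
sigma = 36100000 * 83 / 17720000
sigma = 169.1 MPa

169.1


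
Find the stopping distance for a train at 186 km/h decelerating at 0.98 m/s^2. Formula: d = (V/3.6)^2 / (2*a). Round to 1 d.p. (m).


Convert speed: V = 186 / 3.6 = 51.6667 m/s
V^2 = 2669.4444
d = 2669.4444 / (2 * 0.98)
d = 2669.4444 / 1.96
d = 1362.0 m

1362.0


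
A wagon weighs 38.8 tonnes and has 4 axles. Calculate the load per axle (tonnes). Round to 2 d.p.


Load per axle = total weight / number of axles
Load = 38.8 / 4
Load = 9.70 tonnes

9.70


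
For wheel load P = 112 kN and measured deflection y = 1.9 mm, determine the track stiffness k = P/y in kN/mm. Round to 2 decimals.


Track stiffness k = P / y
k = 112 / 1.9
k = 58.95 kN/mm

58.95


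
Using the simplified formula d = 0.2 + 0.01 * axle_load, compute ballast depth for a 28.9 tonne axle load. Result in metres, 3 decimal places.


d = 0.2 + 0.01 * 28.9
d = 0.2 + 0.289
d = 0.489 m

0.489


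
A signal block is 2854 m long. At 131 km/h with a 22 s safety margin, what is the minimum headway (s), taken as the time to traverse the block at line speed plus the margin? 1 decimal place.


V = 131 / 3.6 = 36.3889 m/s
Block traversal time = 2854 / 36.3889 = 78.4305 s
Headway = 78.4305 + 22
Headway = 100.4 s

100.4


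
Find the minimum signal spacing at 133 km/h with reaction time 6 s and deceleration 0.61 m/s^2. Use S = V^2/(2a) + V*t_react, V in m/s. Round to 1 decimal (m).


V = 133 / 3.6 = 36.9444 m/s
Braking distance = 36.9444^2 / (2*0.61) = 1118.7639 m
Sighting distance = 36.9444 * 6 = 221.6667 m
S = 1118.7639 + 221.6667 = 1340.4 m

1340.4


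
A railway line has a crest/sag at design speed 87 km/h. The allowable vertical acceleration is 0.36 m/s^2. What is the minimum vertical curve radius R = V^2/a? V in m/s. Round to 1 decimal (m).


Convert speed: V = 87 / 3.6 = 24.1667 m/s
V^2 = 584.0278 m^2/s^2
R_v = 584.0278 / 0.36
R_v = 1622.3 m

1622.3


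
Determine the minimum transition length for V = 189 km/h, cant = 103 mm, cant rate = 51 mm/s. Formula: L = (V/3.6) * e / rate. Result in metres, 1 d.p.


Convert speed: V = 189 / 3.6 = 52.5 m/s
L = 52.5 * 103 / 51
L = 5407.5 / 51
L = 106.0 m

106.0


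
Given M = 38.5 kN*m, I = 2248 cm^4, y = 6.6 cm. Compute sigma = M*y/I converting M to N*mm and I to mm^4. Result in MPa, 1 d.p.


Convert units:
M = 38.5 kN*m = 38500000 N*mm
y = 6.6 cm = 66 mm
I = 2248 cm^4 = 22480000 mm^4
sigma = 38500000 * 66 / 22480000
sigma = 113.0 MPa

113.0


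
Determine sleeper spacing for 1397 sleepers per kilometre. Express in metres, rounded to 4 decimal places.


Spacing = 1000 m / number of sleepers
Spacing = 1000 / 1397
Spacing = 0.7158 m

0.7158


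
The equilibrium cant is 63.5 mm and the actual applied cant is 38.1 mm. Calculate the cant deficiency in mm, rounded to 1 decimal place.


Cant deficiency = equilibrium cant - actual cant
CD = 63.5 - 38.1
CD = 25.4 mm

25.4


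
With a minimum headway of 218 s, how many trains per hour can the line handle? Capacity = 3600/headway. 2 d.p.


Capacity = 3600 / headway
Capacity = 3600 / 218
Capacity = 16.51 trains/hour

16.51


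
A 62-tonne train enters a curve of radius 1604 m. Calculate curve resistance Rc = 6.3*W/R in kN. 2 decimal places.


Rc = 6.3 * W / R
Rc = 6.3 * 62 / 1604
Rc = 390.6 / 1604
Rc = 0.24 kN

0.24


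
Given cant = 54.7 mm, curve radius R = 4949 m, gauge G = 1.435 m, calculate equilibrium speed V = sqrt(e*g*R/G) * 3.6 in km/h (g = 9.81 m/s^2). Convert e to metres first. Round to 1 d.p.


Convert cant: e = 54.7 mm = 0.0547 m
V_ms = sqrt(0.0547 * 9.81 * 4949 / 1.435)
V_ms = sqrt(1850.639751) = 43.0191 m/s
V = 43.0191 * 3.6 = 154.9 km/h

154.9
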